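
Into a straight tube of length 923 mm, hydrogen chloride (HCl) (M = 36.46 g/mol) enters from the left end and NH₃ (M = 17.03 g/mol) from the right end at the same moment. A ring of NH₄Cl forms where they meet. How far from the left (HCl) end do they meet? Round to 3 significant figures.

375 mm

In equal time, each gas travels a distance ∝ its rate ∝ 1/√M, so d_HCl/d_NH₃ = √(M_NH₃/M_HCl) = √(17.03/36.46) = 0.6834.
With d_HCl + d_NH₃ = 923 mm, d_NH₃ = 923/(1 + 0.6834) = 548.3 mm.
d_HCl = 923 − 548.3 = 375 mm.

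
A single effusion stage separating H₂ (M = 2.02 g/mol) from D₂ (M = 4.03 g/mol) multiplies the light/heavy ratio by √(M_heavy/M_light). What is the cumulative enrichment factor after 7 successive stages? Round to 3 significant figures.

11.2

Overall factor = α^7 with α = √(4.03/2.02), i.e. (4.03/2.02)^(7/2).
= 1.99505^(7/2) = 11.2.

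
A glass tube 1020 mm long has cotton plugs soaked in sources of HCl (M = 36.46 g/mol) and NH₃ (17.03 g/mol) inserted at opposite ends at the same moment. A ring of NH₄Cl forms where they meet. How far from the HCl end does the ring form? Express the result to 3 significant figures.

414 mm

In equal time, each gas travels a distance ∝ its rate ∝ 1/√M, so d_HCl/d_NH₃ = √(M_NH₃/M_HCl) = √(17.03/36.46) = 0.6834.
With d_HCl + d_NH₃ = 1020 mm, d_NH₃ = 1020/(1 + 0.6834) = 605.9 mm.
d_HCl = 1020 − 605.9 = 414 mm.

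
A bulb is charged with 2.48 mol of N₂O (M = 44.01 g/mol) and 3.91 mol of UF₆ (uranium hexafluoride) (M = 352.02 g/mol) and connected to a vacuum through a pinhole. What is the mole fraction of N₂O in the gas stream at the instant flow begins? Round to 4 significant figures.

Effusion rate of each component ∝ n_i/√M_i (partial pressure × 1/√M).
x_N₂O(eff) = (n_N₂O/√M_N₂O) / (n_N₂O/√M_N₂O + n_UF₆/√M_UF₆)
= (2.48/√44.01) / (2.48/√44.01 + 3.91/√352.02) = 0.3738/(0.3738 + 0.2084) = 0.6421.

0.6421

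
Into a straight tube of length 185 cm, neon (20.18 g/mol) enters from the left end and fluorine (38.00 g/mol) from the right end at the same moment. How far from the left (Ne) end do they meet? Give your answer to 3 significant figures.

107 cm

Graham's law gives d_Ne/d_F₂ = rate_Ne/rate_F₂ = √(M_F₂/M_Ne) = √(38.00/20.18) = 1.372.
With d_Ne + d_F₂ = 185 cm, d_F₂ = 185/(1 + 1.372) = 77.99 cm.
d_Ne = 185 − 77.99 = 107 cm.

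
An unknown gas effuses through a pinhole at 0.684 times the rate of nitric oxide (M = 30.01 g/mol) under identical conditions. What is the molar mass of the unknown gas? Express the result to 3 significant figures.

Graham's law gives rate_X/rate_NO = √(M_NO/M_X).
0.684 = √(30.01/M_X)
M_X = 30.01 / 0.684² = 30.01 / 0.4679 = 64.1 g/mol

64.1 g/mol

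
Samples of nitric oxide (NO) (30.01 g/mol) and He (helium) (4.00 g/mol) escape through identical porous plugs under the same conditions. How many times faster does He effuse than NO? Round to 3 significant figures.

By Graham's law, rate_He/rate_NO = √(M_NO/M_He) = √(30.01/4.00) = √7.503 = 2.74.

2.74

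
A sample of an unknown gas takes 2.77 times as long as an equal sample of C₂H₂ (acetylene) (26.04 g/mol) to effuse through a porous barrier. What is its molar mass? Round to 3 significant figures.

200 g/mol

Using Graham's law: t_X/t_C₂H₂ = √(M_X/M_C₂H₂).
2.77 = √(M_X/26.04)
M_X = 26.04 × 2.77² = 26.04 × 7.673 = 200 g/mol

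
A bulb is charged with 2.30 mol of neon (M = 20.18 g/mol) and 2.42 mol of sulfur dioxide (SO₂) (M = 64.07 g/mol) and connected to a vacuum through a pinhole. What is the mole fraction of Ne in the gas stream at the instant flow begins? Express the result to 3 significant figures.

The effusion rate of species i is ∝ p_i/√M_i ∝ n_i/√M_i.
So x_Ne in the escaping gas = (n_Ne/√M_Ne) / Σ(n_i/√M_i)
= (2.30/√20.18) / (2.30/√20.18 + 2.42/√64.07) = 0.5120/(0.5120 + 0.3023) = 0.629.

0.629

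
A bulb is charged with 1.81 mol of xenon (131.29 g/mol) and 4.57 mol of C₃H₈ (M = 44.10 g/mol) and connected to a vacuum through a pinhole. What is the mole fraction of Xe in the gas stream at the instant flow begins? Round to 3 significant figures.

Each component's effusion rate ∝ (its partial pressure)·(1/√M) ∝ n_i/√M_i.
Mole fraction of Xe in the effusate = (n_Xe/√M_Xe) / (n_Xe/√M_Xe + n_C₃H₈/√M_C₃H₈)
= (1.81/√131.29) / (1.81/√131.29 + 4.57/√44.10) = 0.1580/(0.1580 + 0.6882) = 0.187.

0.187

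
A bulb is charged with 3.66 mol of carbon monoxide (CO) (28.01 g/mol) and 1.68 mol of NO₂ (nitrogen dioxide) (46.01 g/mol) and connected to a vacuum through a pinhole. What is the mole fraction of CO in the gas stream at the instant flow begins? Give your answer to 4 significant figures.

The effusion rate of species i is ∝ p_i/√M_i ∝ n_i/√M_i.
So x_CO in the escaping gas = (n_CO/√M_CO) / Σ(n_i/√M_i)
= (3.66/√28.01) / (3.66/√28.01 + 1.68/√46.01) = 0.6916/(0.6916 + 0.2477) = 0.7363.

0.7363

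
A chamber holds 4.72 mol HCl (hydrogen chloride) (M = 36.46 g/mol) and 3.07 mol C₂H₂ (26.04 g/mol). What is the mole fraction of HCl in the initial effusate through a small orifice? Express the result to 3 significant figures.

Rate_i ∝ x_i/√M_i (Graham's law weighted by mole fraction), so the effusate composition follows n_i/√M_i.
x_HCl(eff) = (n_HCl/√M_HCl) / (n_HCl/√M_HCl + n_C₂H₂/√M_C₂H₂)
= (4.72/√36.46) / (4.72/√36.46 + 3.07/√26.04) = 0.7817/(0.7817 + 0.6016) = 0.565.

0.565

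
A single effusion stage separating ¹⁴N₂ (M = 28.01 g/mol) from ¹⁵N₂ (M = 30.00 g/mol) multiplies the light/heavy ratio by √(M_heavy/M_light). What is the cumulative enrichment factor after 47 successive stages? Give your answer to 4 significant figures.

The single-stage factor is √(M_heavy/M_light), so 47 stages give [√(30.00/28.01)]^47 = (30.00/28.01)^(47/2).
= 1.07105^(47/2) = 5.018.

5.018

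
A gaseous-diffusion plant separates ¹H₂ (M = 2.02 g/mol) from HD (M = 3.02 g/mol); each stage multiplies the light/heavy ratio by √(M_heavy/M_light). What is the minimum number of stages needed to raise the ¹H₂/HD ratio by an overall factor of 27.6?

With α = √(3.02/2.02) per stage, ln α = ½ ln(1.49505) = 0.2011.
Need α^N ≥ 27.6 ⇒ N ≥ ln(27.6) / ln α = 3.318 / 0.2011 = 16.50.
So at least 17 stages are needed.

17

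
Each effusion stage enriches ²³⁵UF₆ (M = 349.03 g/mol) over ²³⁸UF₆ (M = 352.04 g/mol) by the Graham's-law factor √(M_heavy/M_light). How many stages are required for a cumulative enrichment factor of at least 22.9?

730

With α = √(352.04/349.03) per stage, ln α = ½ ln(1.00862) = 0.004293.
Need α^N ≥ 22.9 ⇒ N ≥ ln(22.9) / ln α = 3.131 / 0.004293 = 729.28.
Minimum whole number of stages: N = 730.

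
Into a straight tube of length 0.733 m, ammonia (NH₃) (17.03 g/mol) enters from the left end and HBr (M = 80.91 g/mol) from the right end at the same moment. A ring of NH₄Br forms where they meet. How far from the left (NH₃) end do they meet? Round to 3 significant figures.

0.502 m

Graham's law gives d_NH₃/d_HBr = rate_NH₃/rate_HBr = √(M_HBr/M_NH₃) = √(80.91/17.03) = 2.180.
With d_NH₃ + d_HBr = 0.733 m, d_HBr = 0.733/(1 + 2.180) = 0.2305 m.
d_NH₃ = 0.733 − 0.2305 = 0.502 m.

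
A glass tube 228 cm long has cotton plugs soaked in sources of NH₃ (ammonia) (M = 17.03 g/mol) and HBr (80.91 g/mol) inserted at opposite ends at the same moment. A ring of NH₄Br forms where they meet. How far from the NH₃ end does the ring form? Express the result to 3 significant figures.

In equal time, each gas travels a distance ∝ its rate ∝ 1/√M, so d_NH₃/d_HBr = √(M_HBr/M_NH₃) = √(80.91/17.03) = 2.180.
With d_NH₃ + d_HBr = 228 cm, d_HBr = 228/(1 + 2.180) = 71.71 cm.
d_NH₃ = 228 − 71.71 = 156 cm.

156 cm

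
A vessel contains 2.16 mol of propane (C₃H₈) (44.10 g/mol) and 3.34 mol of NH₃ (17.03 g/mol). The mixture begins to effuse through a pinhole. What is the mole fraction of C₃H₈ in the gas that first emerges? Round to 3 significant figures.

0.287

Each component's effusion rate ∝ (its partial pressure)·(1/√M) ∝ n_i/√M_i.
So x_C₃H₈ in the escaping gas = (n_C₃H₈/√M_C₃H₈) / Σ(n_i/√M_i)
= (2.16/√44.10) / (2.16/√44.10 + 3.34/√17.03) = 0.3253/(0.3253 + 0.8094) = 0.287.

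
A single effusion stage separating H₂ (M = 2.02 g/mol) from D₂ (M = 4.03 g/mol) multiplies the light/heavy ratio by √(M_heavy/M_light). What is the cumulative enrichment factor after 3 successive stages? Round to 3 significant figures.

2.82

Overall factor = α^3 with α = √(4.03/2.02), i.e. (4.03/2.02)^(3/2).
= 1.99505^(3/2) = 2.82.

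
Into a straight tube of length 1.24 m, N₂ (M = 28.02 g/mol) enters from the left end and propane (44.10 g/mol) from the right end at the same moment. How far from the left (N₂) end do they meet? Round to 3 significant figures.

0.690 m

In equal time, each gas travels a distance ∝ its rate ∝ 1/√M, so d_N₂/d_C₃H₈ = √(M_C₃H₈/M_N₂) = √(44.10/28.02) = 1.255.
With d_N₂ + d_C₃H₈ = 1.24 m, d_C₃H₈ = 1.24/(1 + 1.255) = 0.5500 m.
d_N₂ = 1.24 − 0.5500 = 0.690 m.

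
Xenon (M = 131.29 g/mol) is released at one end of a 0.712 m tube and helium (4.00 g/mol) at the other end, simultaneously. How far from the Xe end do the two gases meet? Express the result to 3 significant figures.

Distances travelled in equal time are proportional to diffusion rates, so d_Xe/d_He = √(M_He/M_Xe) = √(4.00/131.29) = 0.1745.
With d_Xe + d_He = 0.712 m, d_He = 0.712/(1 + 0.1745) = 0.6062 m.
d_Xe = 0.712 − 0.6062 = 0.106 m.

0.106 m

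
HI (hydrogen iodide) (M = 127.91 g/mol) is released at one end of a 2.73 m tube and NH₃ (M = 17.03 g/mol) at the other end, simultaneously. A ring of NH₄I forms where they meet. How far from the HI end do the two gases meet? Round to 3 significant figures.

0.730 m

In equal time, each gas travels a distance ∝ its rate ∝ 1/√M, so d_HI/d_NH₃ = √(M_NH₃/M_HI) = √(17.03/127.91) = 0.3649.
With d_HI + d_NH₃ = 2.73 m, d_NH₃ = 2.73/(1 + 0.3649) = 2.000 m.
d_HI = 2.73 − 2.000 = 0.730 m.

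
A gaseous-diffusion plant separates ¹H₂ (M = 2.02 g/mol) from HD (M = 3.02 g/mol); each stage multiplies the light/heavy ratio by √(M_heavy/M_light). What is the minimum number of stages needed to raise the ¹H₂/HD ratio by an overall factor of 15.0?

Per stage α = (3.02/2.02)^(1/2) = 1.49505^0.5, giving ln α = 0.2011.
Need α^N ≥ 15.0 ⇒ N ≥ ln(15.0) / ln α = 2.708 / 0.2011 = 13.47.
Rounding up, N = 14 stages.

14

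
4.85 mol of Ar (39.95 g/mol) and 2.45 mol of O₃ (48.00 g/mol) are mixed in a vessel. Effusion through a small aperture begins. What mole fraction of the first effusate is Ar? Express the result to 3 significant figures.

The effusion rate of species i is ∝ p_i/√M_i ∝ n_i/√M_i.
Mole fraction of Ar in the effusate = (n_Ar/√M_Ar) / (n_Ar/√M_Ar + n_O₃/√M_O₃)
= (4.85/√39.95) / (4.85/√39.95 + 2.45/√48.00) = 0.7673/(0.7673 + 0.3536) = 0.685.

0.685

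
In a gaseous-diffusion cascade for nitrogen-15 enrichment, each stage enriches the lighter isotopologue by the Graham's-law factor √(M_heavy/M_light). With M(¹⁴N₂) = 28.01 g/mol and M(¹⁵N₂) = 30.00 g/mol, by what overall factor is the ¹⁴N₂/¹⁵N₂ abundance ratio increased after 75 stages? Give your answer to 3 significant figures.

13.1

Overall factor = α^75 with α = √(30.00/28.01), i.e. (30.00/28.01)^(75/2).
= 1.07105^(75/2) = 13.1.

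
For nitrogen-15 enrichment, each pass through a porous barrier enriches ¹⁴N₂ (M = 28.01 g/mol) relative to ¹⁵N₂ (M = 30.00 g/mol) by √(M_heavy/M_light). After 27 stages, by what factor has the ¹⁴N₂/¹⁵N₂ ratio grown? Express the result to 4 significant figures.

2.526

After 27 stages the ratio has grown by (√(30.00/28.01))^27 = (30.00/28.01)^(27/2).
= 1.07105^(27/2) = 2.526.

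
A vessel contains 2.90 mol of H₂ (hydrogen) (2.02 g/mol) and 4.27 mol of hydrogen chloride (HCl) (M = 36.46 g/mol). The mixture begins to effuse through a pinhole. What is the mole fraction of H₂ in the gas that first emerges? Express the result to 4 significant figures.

Effusion rate of each component ∝ n_i/√M_i (partial pressure × 1/√M).
x_H₂(eff) = (n_H₂/√M_H₂) / (n_H₂/√M_H₂ + n_HCl/√M_HCl)
= (2.90/√2.02) / (2.90/√2.02 + 4.27/√36.46) = 2.040/(2.040 + 0.7072) = 0.7426.

0.7426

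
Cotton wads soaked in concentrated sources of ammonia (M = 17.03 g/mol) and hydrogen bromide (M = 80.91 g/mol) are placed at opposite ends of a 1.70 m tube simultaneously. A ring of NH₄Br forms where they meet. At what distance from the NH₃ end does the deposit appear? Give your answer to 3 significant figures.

1.17 m

The fronts meet when d_NH₃ + d_HBr = L with d_NH₃/d_HBr = √(M_HBr/M_NH₃) (Graham's law). Here √(M_HBr/M_NH₃) = √(80.91/17.03) = 2.180.
With d_NH₃ + d_HBr = 1.70 m, d_HBr = 1.70/(1 + 2.180) = 0.5346 m.
d_NH₃ = 1.70 − 0.5346 = 1.17 m.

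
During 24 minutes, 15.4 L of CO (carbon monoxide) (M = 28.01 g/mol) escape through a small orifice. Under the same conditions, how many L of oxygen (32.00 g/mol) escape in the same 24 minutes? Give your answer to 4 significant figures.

Using Graham's law: rate_O₂/rate_CO = √(M_CO/M_O₂) = √(28.01/32.00) = √0.8753 = 0.9356.
So the volume for O₂ is 15.4 × 0.9356 = 14.41 L.

14.41 L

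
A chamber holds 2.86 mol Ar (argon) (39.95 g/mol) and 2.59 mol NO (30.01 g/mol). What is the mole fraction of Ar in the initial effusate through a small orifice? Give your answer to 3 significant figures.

Effusion rate of each component ∝ n_i/√M_i (partial pressure × 1/√M).
Mole fraction of Ar in the effusate = (n_Ar/√M_Ar) / (n_Ar/√M_Ar + n_NO/√M_NO)
= (2.86/√39.95) / (2.86/√39.95 + 2.59/√30.01) = 0.4525/(0.4525 + 0.4728) = 0.489.

0.489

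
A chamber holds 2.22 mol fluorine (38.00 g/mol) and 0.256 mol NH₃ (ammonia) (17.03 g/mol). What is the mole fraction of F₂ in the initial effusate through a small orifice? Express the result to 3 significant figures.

0.853

Effusion rate of each component ∝ n_i/√M_i (partial pressure × 1/√M).
So x_F₂ in the escaping gas = (n_F₂/√M_F₂) / Σ(n_i/√M_i)
= (2.22/√38.00) / (2.22/√38.00 + 0.256/√17.03) = 0.3601/(0.3601 + 0.06203) = 0.853.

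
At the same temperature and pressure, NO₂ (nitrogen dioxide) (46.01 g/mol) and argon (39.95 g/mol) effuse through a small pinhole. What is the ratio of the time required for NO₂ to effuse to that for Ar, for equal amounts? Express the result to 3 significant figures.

Since effusion rate ∝ 1/√M, t_NO₂/t_Ar = √(M_NO₂/M_Ar) = √(46.01/39.95) = √1.152 = 1.07.

1.07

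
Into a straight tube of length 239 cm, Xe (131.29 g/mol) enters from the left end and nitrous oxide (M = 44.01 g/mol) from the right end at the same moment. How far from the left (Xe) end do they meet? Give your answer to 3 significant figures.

87.6 cm

The fronts meet when d_Xe + d_N₂O = L with d_Xe/d_N₂O = √(M_N₂O/M_Xe) (Graham's law). Here √(M_N₂O/M_Xe) = √(44.01/131.29) = 0.5790.
With d_Xe + d_N₂O = 239 cm, d_N₂O = 239/(1 + 0.5790) = 151.4 cm.
d_Xe = 239 − 151.4 = 87.6 cm.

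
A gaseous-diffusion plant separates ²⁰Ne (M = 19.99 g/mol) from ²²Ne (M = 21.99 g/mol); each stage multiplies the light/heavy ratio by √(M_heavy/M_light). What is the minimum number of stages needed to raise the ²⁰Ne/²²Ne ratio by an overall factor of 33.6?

74

With α = √(21.99/19.99) per stage, ln α = ½ ln(1.10005) = 0.04768.
Need α^N ≥ 33.6 ⇒ N ≥ ln(33.6) / ln α = 3.515 / 0.04768 = 73.71.
Minimum whole number of stages: N = 74.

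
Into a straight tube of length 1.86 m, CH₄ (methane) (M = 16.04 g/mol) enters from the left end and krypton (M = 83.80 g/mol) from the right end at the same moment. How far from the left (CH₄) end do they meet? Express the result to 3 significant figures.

1.29 m

In equal time, each gas travels a distance ∝ its rate ∝ 1/√M, so d_CH₄/d_Kr = √(M_Kr/M_CH₄) = √(83.80/16.04) = 2.286.
With d_CH₄ + d_Kr = 1.86 m, d_Kr = 1.86/(1 + 2.286) = 0.5661 m.
d_CH₄ = 1.86 − 0.5661 = 1.29 m.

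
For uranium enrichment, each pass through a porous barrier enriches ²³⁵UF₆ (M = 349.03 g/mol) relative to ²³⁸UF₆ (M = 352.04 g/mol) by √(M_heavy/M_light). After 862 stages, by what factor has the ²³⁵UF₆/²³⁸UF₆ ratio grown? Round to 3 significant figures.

Each stage multiplies the ratio by α = √(352.04/349.03), so after 862 stages the overall factor is α^862 = (352.04/349.03)^(862/2).
= 1.00862^431 = 40.5.

40.5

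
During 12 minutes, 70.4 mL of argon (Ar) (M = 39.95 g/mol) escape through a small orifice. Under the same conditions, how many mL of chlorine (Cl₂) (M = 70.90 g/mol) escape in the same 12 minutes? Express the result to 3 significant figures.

Graham's law gives rate_Cl₂/rate_Ar = √(M_Ar/M_Cl₂) = √(39.95/70.90) = √0.5635 = 0.7506.
So the volume for Cl₂ is 70.4 × 0.7506 = 52.8 mL.

52.8 mL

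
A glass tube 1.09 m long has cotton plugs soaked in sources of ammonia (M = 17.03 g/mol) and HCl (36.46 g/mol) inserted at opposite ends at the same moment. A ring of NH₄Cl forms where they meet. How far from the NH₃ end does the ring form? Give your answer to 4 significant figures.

Graham's law gives d_NH₃/d_HCl = rate_NH₃/rate_HCl = √(M_HCl/M_NH₃) = √(36.46/17.03) = 1.463.
With d_NH₃ + d_HCl = 1.09 m, d_HCl = 1.09/(1 + 1.463) = 0.4425 m.
d_NH₃ = 1.09 − 0.4425 = 0.6475 m.

0.6475 m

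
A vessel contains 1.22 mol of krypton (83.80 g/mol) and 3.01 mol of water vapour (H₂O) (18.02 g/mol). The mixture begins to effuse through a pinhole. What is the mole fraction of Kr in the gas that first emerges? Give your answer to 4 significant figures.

Rate_i ∝ x_i/√M_i (Graham's law weighted by mole fraction), so the effusate composition follows n_i/√M_i.
Mole fraction of Kr in the effusate = (n_Kr/√M_Kr) / (n_Kr/√M_Kr + n_H₂O/√M_H₂O)
= (1.22/√83.80) / (1.22/√83.80 + 3.01/√18.02) = 0.1333/(0.1333 + 0.7091) = 0.1582.

0.1582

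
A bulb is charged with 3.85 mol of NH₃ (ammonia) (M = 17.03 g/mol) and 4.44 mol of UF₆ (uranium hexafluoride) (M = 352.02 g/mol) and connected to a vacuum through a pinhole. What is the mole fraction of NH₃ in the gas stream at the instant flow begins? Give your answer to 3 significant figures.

Rate_i ∝ x_i/√M_i (Graham's law weighted by mole fraction), so the effusate composition follows n_i/√M_i.
So x_NH₃ in the escaping gas = (n_NH₃/√M_NH₃) / Σ(n_i/√M_i)
= (3.85/√17.03) / (3.85/√17.03 + 4.44/√352.02) = 0.9329/(0.9329 + 0.2366) = 0.798.

0.798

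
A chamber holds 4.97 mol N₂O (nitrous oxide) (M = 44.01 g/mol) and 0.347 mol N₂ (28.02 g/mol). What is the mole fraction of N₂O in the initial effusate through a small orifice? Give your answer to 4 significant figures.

0.9195

Each component's effusion rate ∝ (its partial pressure)·(1/√M) ∝ n_i/√M_i.
Mole fraction of N₂O in the effusate = (n_N₂O/√M_N₂O) / (n_N₂O/√M_N₂O + n_N₂/√M_N₂)
= (4.97/√44.01) / (4.97/√44.01 + 0.347/√28.02) = 0.7492/(0.7492 + 0.06555) = 0.9195.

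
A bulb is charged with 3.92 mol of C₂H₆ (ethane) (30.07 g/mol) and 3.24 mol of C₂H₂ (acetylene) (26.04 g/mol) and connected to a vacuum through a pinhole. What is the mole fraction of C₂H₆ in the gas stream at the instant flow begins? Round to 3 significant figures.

0.530

The effusion rate of species i is ∝ p_i/√M_i ∝ n_i/√M_i.
x_C₂H₆(eff) = (n_C₂H₆/√M_C₂H₆) / (n_C₂H₆/√M_C₂H₆ + n_C₂H₂/√M_C₂H₂)
= (3.92/√30.07) / (3.92/√30.07 + 3.24/√26.04) = 0.7149/(0.7149 + 0.6349) = 0.530.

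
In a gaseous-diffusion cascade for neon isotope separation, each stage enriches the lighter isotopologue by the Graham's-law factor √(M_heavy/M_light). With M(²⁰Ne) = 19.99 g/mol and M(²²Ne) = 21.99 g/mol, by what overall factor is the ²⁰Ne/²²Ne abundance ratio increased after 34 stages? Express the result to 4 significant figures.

The single-stage factor is √(M_heavy/M_light), so 34 stages give [√(21.99/19.99)]^34 = (21.99/19.99)^(34/2).
= 1.10005^17 = 5.058.

5.058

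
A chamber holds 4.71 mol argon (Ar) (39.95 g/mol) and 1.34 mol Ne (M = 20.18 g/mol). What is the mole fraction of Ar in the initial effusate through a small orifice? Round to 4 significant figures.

Each component's effusion rate ∝ (its partial pressure)·(1/√M) ∝ n_i/√M_i.
Mole fraction of Ar in the effusate = (n_Ar/√M_Ar) / (n_Ar/√M_Ar + n_Ne/√M_Ne)
= (4.71/√39.95) / (4.71/√39.95 + 1.34/√20.18) = 0.7452/(0.7452 + 0.2983) = 0.7141.

0.7141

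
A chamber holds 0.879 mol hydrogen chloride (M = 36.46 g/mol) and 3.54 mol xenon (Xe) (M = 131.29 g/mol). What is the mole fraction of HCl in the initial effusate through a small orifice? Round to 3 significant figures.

0.320

Effusion rate of each component ∝ n_i/√M_i (partial pressure × 1/√M).
x_HCl(eff) = (n_HCl/√M_HCl) / (n_HCl/√M_HCl + n_Xe/√M_Xe)
= (0.879/√36.46) / (0.879/√36.46 + 3.54/√131.29) = 0.1456/(0.1456 + 0.3089) = 0.320.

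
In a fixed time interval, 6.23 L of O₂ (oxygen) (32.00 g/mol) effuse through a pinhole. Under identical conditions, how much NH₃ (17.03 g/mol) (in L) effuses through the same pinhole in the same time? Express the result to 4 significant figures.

8.540 L

Since effusion rate ∝ 1/√M, rate_NH₃/rate_O₂ = √(M_O₂/M_NH₃) = √(32.00/17.03) = √1.879 = 1.371.
So the volume for NH₃ is 6.23 × 1.371 = 8.540 L.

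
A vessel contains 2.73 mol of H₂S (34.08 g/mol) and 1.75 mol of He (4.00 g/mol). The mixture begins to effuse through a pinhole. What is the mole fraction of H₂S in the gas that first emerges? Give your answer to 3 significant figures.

0.348

The effusion rate of species i is ∝ p_i/√M_i ∝ n_i/√M_i.
So x_H₂S in the escaping gas = (n_H₂S/√M_H₂S) / Σ(n_i/√M_i)
= (2.73/√34.08) / (2.73/√34.08 + 1.75/√4.00) = 0.4676/(0.4676 + 0.8750) = 0.348.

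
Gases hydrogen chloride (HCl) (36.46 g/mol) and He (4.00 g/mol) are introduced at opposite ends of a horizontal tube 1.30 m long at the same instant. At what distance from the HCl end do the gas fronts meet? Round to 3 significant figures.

0.323 m

Graham's law gives d_HCl/d_He = rate_HCl/rate_He = √(M_He/M_HCl) = √(4.00/36.46) = 0.3312.
With d_HCl + d_He = 1.30 m, d_He = 1.30/(1 + 0.3312) = 0.9765 m.
d_HCl = 1.30 − 0.9765 = 0.323 m.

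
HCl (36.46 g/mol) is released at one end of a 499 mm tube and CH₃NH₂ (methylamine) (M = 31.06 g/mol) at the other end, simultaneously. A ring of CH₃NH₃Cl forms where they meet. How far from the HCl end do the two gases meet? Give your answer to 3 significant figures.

The fronts meet when d_HCl + d_CH₃NH₂ = L with d_HCl/d_CH₃NH₂ = √(M_CH₃NH₂/M_HCl) (Graham's law). Here √(M_CH₃NH₂/M_HCl) = √(31.06/36.46) = 0.9230.
With d_HCl + d_CH₃NH₂ = 499 mm, d_CH₃NH₂ = 499/(1 + 0.9230) = 259.5 mm.
d_HCl = 499 − 259.5 = 240 mm.

240 mm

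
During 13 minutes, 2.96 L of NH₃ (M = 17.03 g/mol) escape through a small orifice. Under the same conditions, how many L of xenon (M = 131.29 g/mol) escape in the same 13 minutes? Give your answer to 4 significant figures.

By Graham's law, rate_Xe/rate_NH₃ = √(M_NH₃/M_Xe) = √(17.03/131.29) = √0.1297 = 0.3602.
So the volume for Xe is 2.96 × 0.3602 = 1.066 L.

1.066 L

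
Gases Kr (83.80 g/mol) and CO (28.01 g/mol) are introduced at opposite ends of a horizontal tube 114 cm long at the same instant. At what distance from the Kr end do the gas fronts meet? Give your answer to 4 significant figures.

The fronts meet when d_Kr + d_CO = L with d_Kr/d_CO = √(M_CO/M_Kr) (Graham's law). Here √(M_CO/M_Kr) = √(28.01/83.80) = 0.5781.
With d_Kr + d_CO = 114 cm, d_CO = 114/(1 + 0.5781) = 72.24 cm.
d_Kr = 114 − 72.24 = 41.76 cm.

41.76 cm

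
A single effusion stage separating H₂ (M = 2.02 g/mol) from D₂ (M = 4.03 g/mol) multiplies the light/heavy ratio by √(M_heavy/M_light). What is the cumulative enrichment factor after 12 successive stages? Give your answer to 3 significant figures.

63.1

Each stage multiplies the ratio by α = √(4.03/2.02), so after 12 stages the overall factor is α^12 = (4.03/2.02)^(12/2).
= 1.99505^6 = 63.1.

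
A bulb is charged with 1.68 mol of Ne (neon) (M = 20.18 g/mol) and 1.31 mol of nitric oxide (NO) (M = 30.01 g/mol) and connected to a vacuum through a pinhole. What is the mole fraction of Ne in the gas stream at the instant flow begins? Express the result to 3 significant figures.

0.610

The effusion rate of species i is ∝ p_i/√M_i ∝ n_i/√M_i.
x_Ne(eff) = (n_Ne/√M_Ne) / (n_Ne/√M_Ne + n_NO/√M_NO)
= (1.68/√20.18) / (1.68/√20.18 + 1.31/√30.01) = 0.3740/(0.3740 + 0.2391) = 0.610.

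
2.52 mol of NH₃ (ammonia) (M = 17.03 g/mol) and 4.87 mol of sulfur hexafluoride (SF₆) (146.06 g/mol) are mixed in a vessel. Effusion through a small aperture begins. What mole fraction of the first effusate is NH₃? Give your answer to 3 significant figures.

0.602

The effusion rate of species i is ∝ p_i/√M_i ∝ n_i/√M_i.
So x_NH₃ in the escaping gas = (n_NH₃/√M_NH₃) / Σ(n_i/√M_i)
= (2.52/√17.03) / (2.52/√17.03 + 4.87/√146.06) = 0.6107/(0.6107 + 0.4030) = 0.602.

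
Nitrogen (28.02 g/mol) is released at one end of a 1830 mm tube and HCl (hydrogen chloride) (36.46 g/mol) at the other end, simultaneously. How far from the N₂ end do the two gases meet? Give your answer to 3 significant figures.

Graham's law gives d_N₂/d_HCl = rate_N₂/rate_HCl = √(M_HCl/M_N₂) = √(36.46/28.02) = 1.141.
With d_N₂ + d_HCl = 1830 mm, d_HCl = 1830/(1 + 1.141) = 854.9 mm.
d_N₂ = 1830 − 854.9 = 975 mm.

975 mm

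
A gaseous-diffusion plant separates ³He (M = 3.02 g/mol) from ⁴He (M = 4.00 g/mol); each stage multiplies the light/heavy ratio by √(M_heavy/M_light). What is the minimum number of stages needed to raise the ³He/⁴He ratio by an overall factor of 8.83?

16

Per stage α = (4.00/3.02)^(1/2) = 1.32450^0.5, giving ln α = 0.1405.
Need α^N ≥ 8.83 ⇒ N ≥ ln(8.83) / ln α = 2.178 / 0.1405 = 15.50.
So at least 16 stages are needed.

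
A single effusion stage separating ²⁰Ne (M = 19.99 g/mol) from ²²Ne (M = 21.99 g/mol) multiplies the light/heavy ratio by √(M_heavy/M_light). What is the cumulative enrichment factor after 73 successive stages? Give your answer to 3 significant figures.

32.5

After 73 stages the ratio has grown by (√(21.99/19.99))^73 = (21.99/19.99)^(73/2).
= 1.10005^(73/2) = 32.5.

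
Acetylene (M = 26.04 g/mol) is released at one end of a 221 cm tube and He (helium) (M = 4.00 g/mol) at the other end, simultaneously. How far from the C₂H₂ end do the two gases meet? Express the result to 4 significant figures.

Distances travelled in equal time are proportional to diffusion rates, so d_C₂H₂/d_He = √(M_He/M_C₂H₂) = √(4.00/26.04) = 0.3919.
With d_C₂H₂ + d_He = 221 cm, d_He = 221/(1 + 0.3919) = 158.8 cm.
d_C₂H₂ = 221 − 158.8 = 62.23 cm.

62.23 cm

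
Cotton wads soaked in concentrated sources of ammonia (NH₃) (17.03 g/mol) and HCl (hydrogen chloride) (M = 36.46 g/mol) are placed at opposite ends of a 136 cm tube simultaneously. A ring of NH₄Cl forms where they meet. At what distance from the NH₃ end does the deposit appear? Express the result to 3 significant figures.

80.8 cm

Distances travelled in equal time are proportional to diffusion rates, so d_NH₃/d_HCl = √(M_HCl/M_NH₃) = √(36.46/17.03) = 1.463.
With d_NH₃ + d_HCl = 136 cm, d_HCl = 136/(1 + 1.463) = 55.21 cm.
d_NH₃ = 136 − 55.21 = 80.8 cm.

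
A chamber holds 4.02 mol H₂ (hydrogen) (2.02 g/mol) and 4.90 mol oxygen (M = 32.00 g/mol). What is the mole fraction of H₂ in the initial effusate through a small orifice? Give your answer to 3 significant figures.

0.766

Each component's effusion rate ∝ (its partial pressure)·(1/√M) ∝ n_i/√M_i.
x_H₂(eff) = (n_H₂/√M_H₂) / (n_H₂/√M_H₂ + n_O₂/√M_O₂)
= (4.02/√2.02) / (4.02/√2.02 + 4.90/√32.00) = 2.828/(2.828 + 0.8662) = 0.766.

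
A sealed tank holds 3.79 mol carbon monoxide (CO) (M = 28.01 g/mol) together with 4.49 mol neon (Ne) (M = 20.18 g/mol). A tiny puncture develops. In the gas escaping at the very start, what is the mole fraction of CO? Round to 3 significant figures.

0.417

The effusion rate of species i is ∝ p_i/√M_i ∝ n_i/√M_i.
Mole fraction of CO in the effusate = (n_CO/√M_CO) / (n_CO/√M_CO + n_Ne/√M_Ne)
= (3.79/√28.01) / (3.79/√28.01 + 4.49/√20.18) = 0.7161/(0.7161 + 0.9995) = 0.417.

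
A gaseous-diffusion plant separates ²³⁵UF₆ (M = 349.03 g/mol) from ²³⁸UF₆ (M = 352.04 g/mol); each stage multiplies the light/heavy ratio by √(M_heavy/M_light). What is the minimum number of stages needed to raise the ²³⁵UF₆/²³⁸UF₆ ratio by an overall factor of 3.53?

Single-stage factor α = √(352.04/349.03), so ln α = ½ ln(1.00862) = 0.004293.
Need α^N ≥ 3.53 ⇒ N ≥ ln(3.53) / ln α = 1.261 / 0.004293 = 293.77.
Rounding up, N = 294 stages.

294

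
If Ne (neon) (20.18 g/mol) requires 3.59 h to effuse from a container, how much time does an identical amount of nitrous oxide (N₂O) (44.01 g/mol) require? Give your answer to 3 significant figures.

5.30 h

Using Graham's law: t_N₂O/t_Ne = √(M_N₂O/M_Ne) = √(44.01/20.18) = √2.181 = 1.477.
So the time for N₂O is 3.59 × 1.477 = 5.30 h.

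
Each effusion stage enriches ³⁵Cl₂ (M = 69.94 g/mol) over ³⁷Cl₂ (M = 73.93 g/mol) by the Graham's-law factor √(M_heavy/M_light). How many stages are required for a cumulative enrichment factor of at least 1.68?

Per stage α = (73.93/69.94)^(1/2) = 1.05705^0.5, giving ln α = 0.02774.
Need α^N ≥ 1.68 ⇒ N ≥ ln(1.68) / ln α = 0.5188 / 0.02774 = 18.70.
Rounding up, N = 19 stages.

19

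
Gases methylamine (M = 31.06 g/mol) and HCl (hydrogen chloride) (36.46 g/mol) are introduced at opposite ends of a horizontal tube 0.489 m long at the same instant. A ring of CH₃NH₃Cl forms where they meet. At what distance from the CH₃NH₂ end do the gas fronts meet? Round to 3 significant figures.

Distances travelled in equal time are proportional to diffusion rates, so d_CH₃NH₂/d_HCl = √(M_HCl/M_CH₃NH₂) = √(36.46/31.06) = 1.083.
With d_CH₃NH₂ + d_HCl = 0.489 m, d_HCl = 0.489/(1 + 1.083) = 0.2347 m.
d_CH₃NH₂ = 0.489 − 0.2347 = 0.254 m.

0.254 m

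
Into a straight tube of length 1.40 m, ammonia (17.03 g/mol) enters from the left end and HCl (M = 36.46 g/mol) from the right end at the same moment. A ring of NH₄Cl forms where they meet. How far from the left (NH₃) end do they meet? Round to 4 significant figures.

Distances travelled in equal time are proportional to diffusion rates, so d_NH₃/d_HCl = √(M_HCl/M_NH₃) = √(36.46/17.03) = 1.463.
With d_NH₃ + d_HCl = 1.40 m, d_HCl = 1.40/(1 + 1.463) = 0.5684 m.
d_NH₃ = 1.40 − 0.5684 = 0.8316 m.

0.8316 m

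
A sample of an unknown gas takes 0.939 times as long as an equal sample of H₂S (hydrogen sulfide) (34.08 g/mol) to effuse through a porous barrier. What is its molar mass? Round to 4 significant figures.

30.05 g/mol

Graham's law gives t_X/t_H₂S = √(M_X/M_H₂S).
0.939 = √(M_X/34.08)
M_X = 34.08 × 0.939² = 34.08 × 0.8817 = 30.05 g/mol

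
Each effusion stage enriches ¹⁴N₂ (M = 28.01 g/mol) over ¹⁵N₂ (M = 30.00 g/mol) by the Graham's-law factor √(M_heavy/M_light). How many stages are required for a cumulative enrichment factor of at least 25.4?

95

Single-stage factor α = √(30.00/28.01), so ln α = ½ ln(1.07105) = 0.03432.
Need α^N ≥ 25.4 ⇒ N ≥ ln(25.4) / ln α = 3.235 / 0.03432 = 94.26.
So at least 95 stages are needed.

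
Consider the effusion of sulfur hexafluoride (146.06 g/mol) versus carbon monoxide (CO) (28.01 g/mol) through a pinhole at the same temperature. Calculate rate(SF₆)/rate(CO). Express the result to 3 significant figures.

Graham's law gives rate_SF₆/rate_CO = √(M_CO/M_SF₆) = √(28.01/146.06) = √0.1918 = 0.438.

0.438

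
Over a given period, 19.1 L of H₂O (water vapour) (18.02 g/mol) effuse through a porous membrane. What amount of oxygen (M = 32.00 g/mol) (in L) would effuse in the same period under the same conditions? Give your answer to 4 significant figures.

Graham's law gives rate_O₂/rate_H₂O = √(M_H₂O/M_O₂) = √(18.02/32.00) = √0.5631 = 0.7504.
So the volume for O₂ is 19.1 × 0.7504 = 14.33 L.

14.33 L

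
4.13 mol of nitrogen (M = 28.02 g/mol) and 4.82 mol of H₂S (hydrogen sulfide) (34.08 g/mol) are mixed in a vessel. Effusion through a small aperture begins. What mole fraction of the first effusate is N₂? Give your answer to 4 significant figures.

Effusion rate of each component ∝ n_i/√M_i (partial pressure × 1/√M).
x_N₂(eff) = (n_N₂/√M_N₂) / (n_N₂/√M_N₂ + n_H₂S/√M_H₂S)
= (4.13/√28.02) / (4.13/√28.02 + 4.82/√34.08) = 0.7802/(0.7802 + 0.8257) = 0.4859.

0.4859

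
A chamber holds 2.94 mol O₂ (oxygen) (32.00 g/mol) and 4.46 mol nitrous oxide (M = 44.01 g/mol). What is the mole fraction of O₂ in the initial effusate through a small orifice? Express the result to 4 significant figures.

The effusion rate of species i is ∝ p_i/√M_i ∝ n_i/√M_i.
Mole fraction of O₂ in the effusate = (n_O₂/√M_O₂) / (n_O₂/√M_O₂ + n_N₂O/√M_N₂O)
= (2.94/√32.00) / (2.94/√32.00 + 4.46/√44.01) = 0.5197/(0.5197 + 0.6723) = 0.4360.

0.4360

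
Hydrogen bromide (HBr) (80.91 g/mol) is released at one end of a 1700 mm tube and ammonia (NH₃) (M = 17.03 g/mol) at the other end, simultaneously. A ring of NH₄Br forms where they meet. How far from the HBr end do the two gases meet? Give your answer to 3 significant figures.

The fronts meet when d_HBr + d_NH₃ = L with d_HBr/d_NH₃ = √(M_NH₃/M_HBr) (Graham's law). Here √(M_NH₃/M_HBr) = √(17.03/80.91) = 0.4588.
With d_HBr + d_NH₃ = 1700 mm, d_NH₃ = 1700/(1 + 0.4588) = 1165 mm.
d_HBr = 1700 − 1165 = 535 mm.

535 mm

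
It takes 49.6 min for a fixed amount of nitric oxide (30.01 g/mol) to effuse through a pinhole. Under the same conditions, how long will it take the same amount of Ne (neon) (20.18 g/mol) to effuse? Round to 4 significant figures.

By Graham's law, t_Ne/t_NO = √(M_Ne/M_NO) = √(20.18/30.01) = √0.6724 = 0.8200.
So the time for Ne is 49.6 × 0.8200 = 40.67 min.

40.67 min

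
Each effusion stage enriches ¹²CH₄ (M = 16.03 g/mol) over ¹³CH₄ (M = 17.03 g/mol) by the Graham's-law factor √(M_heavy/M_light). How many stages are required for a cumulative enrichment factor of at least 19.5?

99

Single-stage factor α = √(17.03/16.03), so ln α = ½ ln(1.06238) = 0.03026.
Need α^N ≥ 19.5 ⇒ N ≥ ln(19.5) / ln α = 2.970 / 0.03026 = 98.17.
Rounding up, N = 99 stages.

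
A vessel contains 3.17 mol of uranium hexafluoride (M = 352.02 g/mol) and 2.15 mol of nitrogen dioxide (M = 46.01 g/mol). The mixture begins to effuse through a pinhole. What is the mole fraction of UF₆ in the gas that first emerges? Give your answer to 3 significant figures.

0.348

The effusion rate of species i is ∝ p_i/√M_i ∝ n_i/√M_i.
x_UF₆(eff) = (n_UF₆/√M_UF₆) / (n_UF₆/√M_UF₆ + n_NO₂/√M_NO₂)
= (3.17/√352.02) / (3.17/√352.02 + 2.15/√46.01) = 0.1690/(0.1690 + 0.3170) = 0.348.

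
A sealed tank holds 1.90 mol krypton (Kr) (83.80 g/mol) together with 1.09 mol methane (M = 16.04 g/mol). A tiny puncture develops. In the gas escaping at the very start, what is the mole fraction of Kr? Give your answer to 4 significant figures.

Effusion rate of each component ∝ n_i/√M_i (partial pressure × 1/√M).
So x_Kr in the escaping gas = (n_Kr/√M_Kr) / Σ(n_i/√M_i)
= (1.90/√83.80) / (1.90/√83.80 + 1.09/√16.04) = 0.2076/(0.2076 + 0.2722) = 0.4327.

0.4327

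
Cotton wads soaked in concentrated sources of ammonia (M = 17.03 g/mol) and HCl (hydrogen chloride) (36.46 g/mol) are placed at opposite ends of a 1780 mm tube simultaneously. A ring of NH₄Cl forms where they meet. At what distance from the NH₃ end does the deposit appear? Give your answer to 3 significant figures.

1060 mm

Distances travelled in equal time are proportional to diffusion rates, so d_NH₃/d_HCl = √(M_HCl/M_NH₃) = √(36.46/17.03) = 1.463.
With d_NH₃ + d_HCl = 1780 mm, d_HCl = 1780/(1 + 1.463) = 722.6 mm.
d_NH₃ = 1780 − 722.6 = 1060 mm.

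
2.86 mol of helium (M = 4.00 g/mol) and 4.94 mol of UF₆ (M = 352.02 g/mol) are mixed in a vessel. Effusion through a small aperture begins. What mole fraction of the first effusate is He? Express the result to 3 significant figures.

Effusion rate of each component ∝ n_i/√M_i (partial pressure × 1/√M).
Mole fraction of He in the effusate = (n_He/√M_He) / (n_He/√M_He + n_UF₆/√M_UF₆)
= (2.86/√4.00) / (2.86/√4.00 + 4.94/√352.02) = 1.430/(1.430 + 0.2633) = 0.845.

0.845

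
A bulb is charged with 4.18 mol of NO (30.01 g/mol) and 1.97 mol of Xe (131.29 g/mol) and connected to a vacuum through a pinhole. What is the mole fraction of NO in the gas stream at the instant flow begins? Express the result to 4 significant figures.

0.8161

Each component's effusion rate ∝ (its partial pressure)·(1/√M) ∝ n_i/√M_i.
x_NO(eff) = (n_NO/√M_NO) / (n_NO/√M_NO + n_Xe/√M_Xe)
= (4.18/√30.01) / (4.18/√30.01 + 1.97/√131.29) = 0.7630/(0.7630 + 0.1719) = 0.8161.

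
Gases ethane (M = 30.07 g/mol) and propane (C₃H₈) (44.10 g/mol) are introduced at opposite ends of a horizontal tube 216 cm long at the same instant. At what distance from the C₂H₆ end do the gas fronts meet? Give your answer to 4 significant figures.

118.3 cm

Distances travelled in equal time are proportional to diffusion rates, so d_C₂H₆/d_C₃H₈ = √(M_C₃H₈/M_C₂H₆) = √(44.10/30.07) = 1.211.
With d_C₂H₆ + d_C₃H₈ = 216 cm, d_C₃H₈ = 216/(1 + 1.211) = 97.69 cm.
d_C₂H₆ = 216 − 97.69 = 118.3 cm.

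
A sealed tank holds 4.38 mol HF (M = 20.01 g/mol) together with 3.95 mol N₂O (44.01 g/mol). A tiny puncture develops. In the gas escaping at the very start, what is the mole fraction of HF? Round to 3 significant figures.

0.622

Each component's effusion rate ∝ (its partial pressure)·(1/√M) ∝ n_i/√M_i.
Mole fraction of HF in the effusate = (n_HF/√M_HF) / (n_HF/√M_HF + n_N₂O/√M_N₂O)
= (4.38/√20.01) / (4.38/√20.01 + 3.95/√44.01) = 0.9792/(0.9792 + 0.5954) = 0.622.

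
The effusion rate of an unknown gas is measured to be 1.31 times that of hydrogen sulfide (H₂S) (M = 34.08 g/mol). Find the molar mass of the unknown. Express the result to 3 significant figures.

Since effusion rate ∝ 1/√M, rate_X/rate_H₂S = √(M_H₂S/M_X).
1.31 = √(34.08/M_X)
M_X = 34.08 / 1.31² = 34.08 / 1.716 = 19.9 g/mol

19.9 g/mol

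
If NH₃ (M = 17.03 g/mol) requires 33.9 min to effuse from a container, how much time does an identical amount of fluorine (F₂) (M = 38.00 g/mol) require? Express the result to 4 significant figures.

By Graham's law, t_F₂/t_NH₃ = √(M_F₂/M_NH₃) = √(38.00/17.03) = √2.231 = 1.494.
So the time for F₂ is 33.9 × 1.494 = 50.64 min.

50.64 min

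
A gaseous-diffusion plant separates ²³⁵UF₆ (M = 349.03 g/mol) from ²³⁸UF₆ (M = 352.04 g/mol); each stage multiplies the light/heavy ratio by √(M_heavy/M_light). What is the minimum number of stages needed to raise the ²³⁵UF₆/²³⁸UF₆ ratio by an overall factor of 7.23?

With α = √(352.04/349.03) per stage, ln α = ½ ln(1.00862) = 0.004293.
Need α^N ≥ 7.23 ⇒ N ≥ ln(7.23) / ln α = 1.978 / 0.004293 = 460.76.
Minimum whole number of stages: N = 461.

461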